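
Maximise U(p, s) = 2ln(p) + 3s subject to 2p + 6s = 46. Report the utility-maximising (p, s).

p* = 2, s* = 7

MU_p = 2/p, MU_s = 3.
MRS = 2/p ÷ 3.
Tangency: set MRS = p_p/p_s = 2/6 = 1/3.
MRS depends only on p: (2/3)/p = 1/3 ⇒ p* = (2/3)/(1/3) = 2.
From the budget, 6·s = 46 − 2·2 = 42, so s* = 7.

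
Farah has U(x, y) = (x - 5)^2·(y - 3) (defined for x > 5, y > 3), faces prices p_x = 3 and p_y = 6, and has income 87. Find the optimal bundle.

x* = 17, y* = 6

MU_x = 2·(x−5)·(y−3), MU_y = (x−5)^2.
MRS = (2/1)·(y−3)/(x−5).
Tangency: set MRS = p_x/p_y = 3/6 = 0.5.
So (2/1)·(y − 3)/(x − 5) = 0.5, i.e. (y − 3) = 0.25·(x − 5).
Rewrite the budget in excess-of-subsistence terms: 3·(x − 5) + 6·(y − 3) = 87 − 3·5 − 6·3 = 54.
Substituting, 4.5·(x − 5) = 54, so x − 5 = 12 and x* = 17.
Then y − 3 = 0.25·12 = 3, so y* = 6.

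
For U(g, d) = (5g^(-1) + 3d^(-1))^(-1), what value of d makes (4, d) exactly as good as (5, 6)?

U depends on (g, d) only through S = 5g^(-1) + 3d^(-1), so equal utility means equal S. At (5, 6): S = 1.5.
With g = 4: 5·4^(-1) = 1.25, so 3d^(-1) = 1.5 − 1.25 = 0.25, i.e. d^(-1) = 1/12.
Hence d = 1/(1/12) = 12.
Check: U(4, 12) = 0.6667.

d = 12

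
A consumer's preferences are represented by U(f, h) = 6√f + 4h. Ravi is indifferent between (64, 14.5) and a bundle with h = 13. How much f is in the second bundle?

U(64, 14.5) = 106.
Set U(f, 13) = 106 and solve.
With h = 13: 6√f = 106 − 4·13 = 54, so √f = 9 and f = 81.
Check: U(81, 13) = 106.

f = 81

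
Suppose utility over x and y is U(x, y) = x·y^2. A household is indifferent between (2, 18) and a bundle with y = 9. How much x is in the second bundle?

U(2, 18) = 648.
Set U(x, 9) = 648 and solve.
With y = 9: 9^2 = 81, so x = 648/81 = 8.
Check: U(8, 9) = 648.

x = 8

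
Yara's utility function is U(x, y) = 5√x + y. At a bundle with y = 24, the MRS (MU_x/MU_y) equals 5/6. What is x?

MU_x = 5/(2√x), MU_y = 1.
MRS = 5/(2√x) ÷ 1.
MRS depends only on x: 2.5/√x = 5/6 ⇒ √x = 2.5/(5/6) = 3 ⇒ x = 9.

x = 9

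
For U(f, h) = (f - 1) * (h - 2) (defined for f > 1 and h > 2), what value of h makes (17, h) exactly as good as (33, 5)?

h = 8

U(33, 5) = 96.
Set U(17, h) = 96 and solve.
With f = 17: (17 − 1) = 16, so (h − 2) = 96/16 = 6.
So h = 2 + 6 = 8.
Check: U(17, 8) = 96.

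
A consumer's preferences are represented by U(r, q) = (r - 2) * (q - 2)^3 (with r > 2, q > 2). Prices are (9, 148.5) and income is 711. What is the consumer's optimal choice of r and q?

MU_r = (q−2)^3, MU_q = 3·(r−2)·(q−2)^2.
MRS = (1/3)·(q−2)/(r−2).
Tangency: set MRS = p_r/p_q = 9/148.5 = 2/33.
So (1/3)·(q − 2)/(r − 2) = 2/33, i.e. (q − 2) = (2/11)·(r − 2).
Rewrite the budget in excess-of-subsistence terms: 9·(r − 2) + 148.5·(q − 2) = 711 − 9·2 − 148.5·2 = 396.
Substituting, 36·(r − 2) = 396, so r − 2 = 11 and r* = 13.
Then q − 2 = (2/11)·11 = 2, so q* = 4.

r* = 13, q* = 4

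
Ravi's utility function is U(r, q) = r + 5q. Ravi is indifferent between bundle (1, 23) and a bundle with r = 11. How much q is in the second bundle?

U(1, 23) = 116.
Set U(11, q) = 116 and solve.
11 + 5q = 116 ⇒ 5q = 105 ⇒ q = 21.
Check: U(11, 21) = 116.

q = 21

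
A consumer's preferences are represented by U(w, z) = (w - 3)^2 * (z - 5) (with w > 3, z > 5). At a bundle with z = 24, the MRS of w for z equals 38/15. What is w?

MU_w = 2·(w−3)·(z−5), MU_z = (w−3)^2.
MRS = (2/1)·(z−5)/(w−3).
Substitute z = 24: MRS = 38/(w − 3). Setting this equal to 38/15 gives w − 3 = 38/(38/15) = 15, so w = 18.

w = 18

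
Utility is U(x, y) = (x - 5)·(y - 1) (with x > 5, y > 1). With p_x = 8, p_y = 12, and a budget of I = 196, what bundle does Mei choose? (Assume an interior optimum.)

MU_x = (y−1), MU_y = (x−5).
MRS = (y−1)/(x−5).
Tangency: set MRS = p_x/p_y = 8/12 = 2/3.
So (y − 1)/(x − 5) = 2/3, i.e. (y − 1) = (2/3)·(x − 5).
Rewrite the budget in excess-of-subsistence terms: 8·(x − 5) + 12·(y − 1) = 196 − 8·5 − 12·1 = 144.
Substituting, 16·(x − 5) = 144, so x − 5 = 9 and x* = 14.
Then y − 1 = (2/3)·9 = 6, so y* = 7.

x* = 14, y* = 7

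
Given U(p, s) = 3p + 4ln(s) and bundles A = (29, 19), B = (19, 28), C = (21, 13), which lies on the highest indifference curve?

Bundle A

Evaluate utility at each bundle:
U(A) = 98.778.
U(B) = 70.329.
U(C) = 73.260.
Highest utility is A, so A ≻ C ≻ B.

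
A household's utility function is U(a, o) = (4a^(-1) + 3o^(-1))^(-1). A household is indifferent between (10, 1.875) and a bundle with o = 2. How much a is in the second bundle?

a = 8

U depends on (a, o) only through S = 4a^(-1) + 3o^(-1), so equal utility means equal S. At (10, 1.875): S = 2.
With o = 2: 3·2^(-1) = 1.5, so 4a^(-1) = 2 − 1.5 = 0.5, i.e. a^(-1) = 0.125.
Hence a = 1/0.125 = 8.
Check: U(8, 2) = 0.5.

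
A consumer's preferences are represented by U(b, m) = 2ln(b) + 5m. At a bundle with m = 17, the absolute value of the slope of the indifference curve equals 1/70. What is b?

b = 28

MU_b = 2/b, MU_m = 5.
MRS = 2/b ÷ 5.
MRS depends only on b: 0.4/b = 1/70 ⇒ b = 0.4/(1/70) = 28.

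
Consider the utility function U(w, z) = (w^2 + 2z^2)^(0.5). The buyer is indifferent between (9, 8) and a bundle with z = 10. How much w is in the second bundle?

U depends on (w, z) only through S = w^2 + 2z^2, so equal utility means equal S. At (9, 8): S = 209.
With z = 10: 2·10^2 = 200, so w^2 = 209 − 200 = 9.
Hence w = √9 = 3.
Check: U(3, 10) = 14.4568.

w = 3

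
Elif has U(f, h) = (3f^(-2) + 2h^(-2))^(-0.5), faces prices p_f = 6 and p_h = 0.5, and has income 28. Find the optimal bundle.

For CES with ρ = -2, MRS = (3/2)·(h/f)^3.
Tangency: set MRS = p_f/p_h = 6/0.5 = 12.
So (h/f)^3 = 8; taking the cube root, h/f = 2, i.e. h = 2·f.
Substitute into the budget 6·f + 0.5·h = 28: 7·f = 28, so f* = 4 and h* = 2·4 = 8.

f* = 4, h* = 8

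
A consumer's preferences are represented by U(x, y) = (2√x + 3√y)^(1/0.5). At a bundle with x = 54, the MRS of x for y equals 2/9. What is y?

For CES with ρ = 0.5, MRS = (2/3)·√(y/x).
Setting (2/3)·√(y/54) = 2/9 gives √(y/54) = 1/3, so y/54 = 1/9 and y = 6.

y = 6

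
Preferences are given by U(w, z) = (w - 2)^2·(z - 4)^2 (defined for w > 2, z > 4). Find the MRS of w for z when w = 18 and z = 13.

MU_w = 2·(w−2)·(z−4)^2, MU_z = 2·(w−2)^2·(z−4).
MRS = (z−4)/(w−2).
At (18, 13): MRS = 9/16.
The indifference curve has slope −9/16 at this bundle.

MRS = 9/16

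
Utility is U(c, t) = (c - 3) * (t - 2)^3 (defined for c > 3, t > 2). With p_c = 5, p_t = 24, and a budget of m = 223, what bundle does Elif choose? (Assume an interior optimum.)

MU_c = (t−2)^3, MU_t = 3·(c−3)·(t−2)^2.
MRS = (1/3)·(t−2)/(c−3).
Tangency: set MRS = p_c/p_t = 5/24.
So (1/3)·(t − 2)/(c − 3) = 5/24, i.e. (t − 2) = 0.625·(c − 3).
Rewrite the budget in excess-of-subsistence terms: 5·(c − 3) + 24·(t − 2) = 223 − 5·3 − 24·2 = 160.
Substituting, 20·(c − 3) = 160, so c − 3 = 8 and c* = 11.
Then t − 2 = 0.625·8 = 5, so t* = 7.

c* = 11, t* = 7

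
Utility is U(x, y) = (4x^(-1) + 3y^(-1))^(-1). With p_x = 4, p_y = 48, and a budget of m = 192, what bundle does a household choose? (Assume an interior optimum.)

x* = 12, y* = 3

For CES with ρ = -1, MRS = (4/3)·(y/x)^2.
Tangency: set MRS = p_x/p_y = 4/48 = 1/12.
So (y/x)^2 = 1/16; taking the square root, y/x = 0.25, i.e. y = 0.25·x.
Substitute into the budget 4·x + 48·y = 192: 16·x = 192, so x* = 12 and y* = 0.25·12 = 3.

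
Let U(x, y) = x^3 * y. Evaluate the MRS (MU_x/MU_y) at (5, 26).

MU_x = 3·x^2·y and MU_y = x^3.
MRS = MU_x/MU_y = (3/1)·y/x.
At (5, 26): MRS = 15.6.
The indifference curve has slope −15.6 at this bundle.

MRS = 15.6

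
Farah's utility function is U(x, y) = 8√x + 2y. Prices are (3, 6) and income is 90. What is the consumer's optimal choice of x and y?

x* = 16, y* = 7

MU_x = 8/(2√x), MU_y = 2.
MRS = 8/(2√x) ÷ 2.
Tangency: set MRS = p_x/p_y = 3/6 = 0.5.
MRS depends only on x: 2/√x = 0.5 ⇒ √x = 2/0.5 = 4 ⇒ x* = 16.
From the budget, 6·y = 90 − 3·16 = 42, so y* = 7.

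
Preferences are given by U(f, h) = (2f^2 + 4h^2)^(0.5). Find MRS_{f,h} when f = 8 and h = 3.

For CES with ρ = 2, MRS = (2/4)·(h/f)^(-1).
At (8, 3): MRS = 4/3.
The indifference curve has slope −4/3 at this bundle.

MRS = 4/3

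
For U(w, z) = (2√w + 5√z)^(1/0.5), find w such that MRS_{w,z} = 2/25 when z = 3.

w = 75

For CES with ρ = 0.5, MRS = (2/5)·√(z/w).
Setting (2/5)·√(3/w) = 2/25 gives √(3/w) = 0.2, so 3/w = 1/25 and w = 75.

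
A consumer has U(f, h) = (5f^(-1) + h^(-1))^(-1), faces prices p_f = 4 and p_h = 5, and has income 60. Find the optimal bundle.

For CES with ρ = -1, MRS = (5/1)·(h/f)^2.
Tangency: set MRS = p_f/p_h = 4/5 = 0.8.
So (h/f)^2 = 4/25; taking the square root, h/f = 0.4, i.e. h = 0.4·f.
Substitute into the budget 4·f + 5·h = 60: 6·f = 60, so f* = 10 and h* = 0.4·10 = 4.

f* = 10, h* = 4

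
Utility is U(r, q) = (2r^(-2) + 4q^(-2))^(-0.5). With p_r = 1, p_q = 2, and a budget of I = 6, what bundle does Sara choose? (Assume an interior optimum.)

r* = 2, q* = 2

For CES with ρ = -2, MRS = (2/4)·(q/r)^3.
Tangency: set MRS = p_r/p_q = 1/2 = 0.5.
So (q/r)^3 = 1; taking the cube root, q/r = 1, i.e. q = r.
Substitute into the budget 1·r + 2·q = 6: 3·r = 6, so r* = 2 and q* = 2.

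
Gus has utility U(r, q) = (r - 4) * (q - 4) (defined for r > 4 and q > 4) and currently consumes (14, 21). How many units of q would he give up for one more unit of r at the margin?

MRS = 1.7

MU_r = (q−4), MU_q = (r−4).
MRS = (q−4)/(r−4).
At (14, 21): MRS = 1.7.
That is, one extra unit of r is worth 1.7 units of q at the margin.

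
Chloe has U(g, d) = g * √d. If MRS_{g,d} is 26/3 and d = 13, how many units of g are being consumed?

MU_g = √d and MU_d = 0.5·g·d^(-0.5).
MRS = MU_g/MU_d = (2)·d/g.
Substitute d = 13: MRS = 26/g. Setting 26/g = 26/3 gives g = 26/(26/3) = 3.

g = 3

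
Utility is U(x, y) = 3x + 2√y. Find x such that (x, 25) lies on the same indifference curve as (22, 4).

x = 20

U(22, 4) = 70.
Set U(x, 25) = 70 and solve.
With y = 25: √25 = 5, so 3x = 70 − 2·5 = 60 and x = 20.
Check: U(20, 25) = 70.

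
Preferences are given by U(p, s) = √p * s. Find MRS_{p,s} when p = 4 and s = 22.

MRS = 2.75

MU_p = 0.5·p^(-0.5)·s and MU_s = √p.
MRS = MU_p/MU_s = (0.5)·s/p.
At (4, 22): MRS = 2.75.
The indifference curve has slope −2.75 at this bundle.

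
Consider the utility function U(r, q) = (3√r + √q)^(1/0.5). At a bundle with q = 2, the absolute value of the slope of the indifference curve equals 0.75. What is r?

r = 32

For CES with ρ = 0.5, MRS = (3/1)·√(q/r).
Setting (3/1)·√(2/r) = 0.75 gives √(2/r) = 0.25, so 2/r = 1/16 and r = 32.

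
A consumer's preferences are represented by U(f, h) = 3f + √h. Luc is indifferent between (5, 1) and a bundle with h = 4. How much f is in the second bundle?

f = 14/3

U(5, 1) = 16.
Set U(f, 4) = 16 and solve.
With h = 4: √4 = 2, so 3f = 16 − 2 = 14 and f = 14/3.
Check: U(14/3, 4) = 16.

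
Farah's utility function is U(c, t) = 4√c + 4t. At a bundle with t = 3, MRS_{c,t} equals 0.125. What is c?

MU_c = 4/(2√c), MU_t = 4.
MRS = 4/(2√c) ÷ 4.
MRS depends only on c: 0.5/√c = 0.125 ⇒ √c = 0.5/0.125 = 4 ⇒ c = 16.

c = 16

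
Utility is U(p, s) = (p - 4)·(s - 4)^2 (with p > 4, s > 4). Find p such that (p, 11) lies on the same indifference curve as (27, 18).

p = 96

U(27, 18) = 4508.
Set U(p, 11) = 4508 and solve.
With s = 11: (11 − 4)^2 = 49, so (p − 4) = 4508/49 = 92.
So p = 4 + 92 = 96.
Check: U(96, 11) = 4508.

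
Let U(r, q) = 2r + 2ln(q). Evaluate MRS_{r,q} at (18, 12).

MU_r = 2, MU_q = 2/q.
MRS = 2 ÷ (2/q).
At (18, 12): MRS = 12.
So at (18, 12) the consumer would give up 12 units of q for one more unit of r.

MRS = 12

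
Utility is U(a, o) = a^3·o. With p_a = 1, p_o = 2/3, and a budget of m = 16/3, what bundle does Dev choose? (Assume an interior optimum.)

MU_a = 3·a^2·o and MU_o = a^3.
MRS = MU_a/MU_o = (3/1)·o/a.
Tangency: set MRS = p_a/p_o = 1/(2/3) = 1.5.
So (3/1)·o/a = 1.5, i.e. o = 0.5·a.
Substitute into the budget 1·a + (2/3)·o = 16/3: (4/3)·a = 16/3, so a* = 4.
Then o* = 0.5·4 = 2.

a* = 4, o* = 2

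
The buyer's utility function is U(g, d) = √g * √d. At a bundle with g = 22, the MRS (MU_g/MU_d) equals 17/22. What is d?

MU_g = 0.5·g^(-0.5)·√d and MU_d = 0.5·√g·d^(-0.5).
MRS = MU_g/MU_d = d/g.
Substitute g = 22: MRS = d/22. Setting d/22 = 17/22 gives d = (17/22)·22 = 17.

d = 17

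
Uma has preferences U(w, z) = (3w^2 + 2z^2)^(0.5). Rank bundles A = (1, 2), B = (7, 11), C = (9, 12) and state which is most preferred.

Bundle C

Evaluate utility at each bundle:
U(A) = 3.317.
U(B) = 19.723.
U(C) = 23.043.
Highest utility is C, so C ≻ B ≻ A.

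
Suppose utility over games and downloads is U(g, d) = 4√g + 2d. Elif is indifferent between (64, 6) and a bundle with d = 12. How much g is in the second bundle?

U(64, 6) = 44.
Set U(g, 12) = 44 and solve.
With d = 12: 4√g = 44 − 2·12 = 20, so √g = 5 and g = 25.
Check: U(25, 12) = 44.

g = 25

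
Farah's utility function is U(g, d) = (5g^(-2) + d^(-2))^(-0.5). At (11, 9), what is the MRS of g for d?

MRS = 3645/1331

For CES with ρ = -2, MRS = (5/1)·(d/g)^3.
At (11, 9): MRS = 3645/1331.
The indifference curve has slope −3645/1331 at this bundle.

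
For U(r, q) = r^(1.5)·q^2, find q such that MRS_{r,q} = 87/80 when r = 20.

q = 29

MU_r = 1.5·√r·q^2 and MU_q = 2·r^(1.5)·q.
MRS = MU_r/MU_q = (0.75)·q/r.
Substitute r = 20: MRS = q/(80/3). Setting q/(80/3) = 87/80 gives q = (87/80)·(80/3) = 29.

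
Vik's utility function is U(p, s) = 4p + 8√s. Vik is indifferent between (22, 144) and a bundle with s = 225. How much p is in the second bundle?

p = 16

U(22, 144) = 184.
Set U(p, 225) = 184 and solve.
With s = 225: √225 = 15, so 4p = 184 − 8·15 = 64 and p = 16.
Check: U(16, 225) = 184.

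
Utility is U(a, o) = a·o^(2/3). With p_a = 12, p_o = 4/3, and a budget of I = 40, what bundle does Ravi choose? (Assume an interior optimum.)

MU_a = o^(2/3) and MU_o = 2/3·a·o^(-1/3).
MRS = MU_a/MU_o = (1.5)·o/a.
Tangency: set MRS = p_a/p_o = 12/(4/3) = 9.
So (1.5)·o/a = 9, i.e. o = 6·a.
Substitute into the budget 12·a + (4/3)·o = 40: 20·a = 40, so a* = 2.
Then o* = 6·2 = 12.

a* = 2, o* = 12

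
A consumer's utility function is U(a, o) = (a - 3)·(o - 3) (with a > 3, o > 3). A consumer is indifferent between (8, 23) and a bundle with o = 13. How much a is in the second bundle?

a = 13

U(8, 23) = 100.
Set U(a, 13) = 100 and solve.
With o = 13: (13 − 3) = 10, so (a − 3) = 100/10 = 10.
So a = 3 + 10 = 13.
Check: U(13, 13) = 100.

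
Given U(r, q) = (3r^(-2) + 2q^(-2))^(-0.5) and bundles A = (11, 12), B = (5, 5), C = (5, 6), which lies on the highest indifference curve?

Evaluate utility at each bundle:
U(A) = 5.084.
U(B) = 2.236.
U(C) = 2.387.
Highest utility is A, so A ≻ C ≻ B.

Bundle A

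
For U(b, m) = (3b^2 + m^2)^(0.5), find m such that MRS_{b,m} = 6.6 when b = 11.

m = 5

For CES with ρ = 2, MRS = (3/1)·(m/b)^(-1).
Setting (3/1)·(m/11)^(-1) = 6.6 gives (m/11)^(-1) = 2.2, so m/11 = 5/11 and m = 5.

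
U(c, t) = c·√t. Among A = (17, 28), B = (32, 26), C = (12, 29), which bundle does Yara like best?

Evaluate utility at each bundle:
U(A) = 89.956.
U(B) = 163.169.
U(C) = 64.622.
Highest utility is B, so B ≻ A ≻ C.

Bundle B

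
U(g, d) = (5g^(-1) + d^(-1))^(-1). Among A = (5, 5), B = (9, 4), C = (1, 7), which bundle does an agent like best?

Evaluate utility at each bundle:
U(A) = 0.833.
U(B) = 1.241.
U(C) = 0.194.
Highest utility is B, so B ≻ A ≻ C.

Bundle B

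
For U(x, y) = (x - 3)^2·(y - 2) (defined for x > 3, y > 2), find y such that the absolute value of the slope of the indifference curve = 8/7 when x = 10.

MU_x = 2·(x−3)·(y−2), MU_y = (x−3)^2.
MRS = (2/1)·(y−2)/(x−3).
Substitute x = 10: MRS = (y − 2)/3.5. Setting this equal to 8/7 gives y − 2 = (8/7)·3.5 = 4, so y = 6.

y = 6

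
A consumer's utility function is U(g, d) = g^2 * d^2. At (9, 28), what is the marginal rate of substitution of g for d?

MRS = 28/9

MU_g = 2·g·d^2 and MU_d = 2·g^2·d.
MRS = MU_g/MU_d = d/g.
At (9, 28): MRS = 28/9.
That is, one extra unit of g is worth 28/9 units of d at the margin.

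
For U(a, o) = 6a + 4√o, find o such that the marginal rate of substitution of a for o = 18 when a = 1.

o = 36

MU_a = 6, MU_o = 4/(2√o).
MRS = 6 ÷ (4/(2√o)).
MRS depends only on o: 3·√o = 18 ⇒ √o = 18/3 = 6 ⇒ o = 36.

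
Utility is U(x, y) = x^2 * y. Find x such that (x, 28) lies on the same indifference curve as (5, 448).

x = 20

U(5, 448) = 11200.
Set U(x, 28) = 11200 and solve.
With y = 28: x^2 = 11200/28 = 400; taking the square root, x = 20.
Check: U(20, 28) = 11200.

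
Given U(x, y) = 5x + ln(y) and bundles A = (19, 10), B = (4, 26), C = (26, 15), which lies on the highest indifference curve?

Bundle C

Evaluate utility at each bundle:
U(A) = 97.303.
U(B) = 23.258.
U(C) = 132.708.
Highest utility is C, so C ≻ A ≻ B.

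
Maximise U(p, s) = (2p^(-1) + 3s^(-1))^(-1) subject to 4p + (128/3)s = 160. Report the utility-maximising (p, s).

p* = 8, s* = 3

For CES with ρ = -1, MRS = (2/3)·(s/p)^2.
Tangency: set MRS = p_p/p_s = 4/(128/3) = 3/32.
So (s/p)^2 = 9/64; taking the square root, s/p = 0.375, i.e. s = 0.375·p.
Substitute into the budget 4·p + (128/3)·s = 160: 20·p = 160, so p* = 8 and s* = 0.375·8 = 3.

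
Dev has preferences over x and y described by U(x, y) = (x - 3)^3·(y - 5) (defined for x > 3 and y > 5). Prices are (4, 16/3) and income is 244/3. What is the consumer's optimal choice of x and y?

x* = 11, y* = 7

MU_x = 3·(x−3)^2·(y−5), MU_y = (x−3)^3.
MRS = (3/1)·(y−5)/(x−3).
Tangency: set MRS = p_x/p_y = 4/(16/3) = 0.75.
So (3/1)·(y − 5)/(x − 3) = 0.75, i.e. (y − 5) = 0.25·(x − 3).
Rewrite the budget in excess-of-subsistence terms: 4·(x − 3) + (16/3)·(y − 5) = 244/3 − 4·3 − (16/3)·5 = 128/3.
Substituting, (16/3)·(x − 3) = 128/3, so x − 3 = 8 and x* = 11.
Then y − 5 = 0.25·8 = 2, so y* = 7.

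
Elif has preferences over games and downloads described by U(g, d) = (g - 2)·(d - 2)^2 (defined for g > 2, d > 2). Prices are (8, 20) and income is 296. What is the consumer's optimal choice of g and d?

g* = 12, d* = 10

MU_g = (d−2)^2, MU_d = 2·(g−2)·(d−2).
MRS = (1/2)·(d−2)/(g−2).
Tangency: set MRS = p_g/p_d = 8/20 = 0.4.
So (1/2)·(d − 2)/(g − 2) = 0.4, i.e. (d − 2) = 0.8·(g − 2).
Rewrite the budget in excess-of-subsistence terms: 8·(g − 2) + 20·(d − 2) = 296 − 8·2 − 20·2 = 240.
Substituting, 24·(g − 2) = 240, so g − 2 = 10 and g* = 12.
Then d − 2 = 0.8·10 = 8, so d* = 10.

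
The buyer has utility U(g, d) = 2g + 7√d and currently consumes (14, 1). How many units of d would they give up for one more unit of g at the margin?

MU_g = 2, MU_d = 7/(2√d).
MRS = 2 ÷ (7/(2√d)).
At (14, 1): MRS = 4/7.
So at (14, 1) the consumer would give up 4/7 units of d for one more unit of g.

MRS = 4/7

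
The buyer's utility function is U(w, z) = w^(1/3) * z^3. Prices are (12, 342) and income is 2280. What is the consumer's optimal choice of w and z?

MU_w = 1/3·w^(-2/3)·z^3 and MU_z = 3·w^(1/3)·z^2.
MRS = MU_w/MU_z = (1/9)·z/w.
Tangency: set MRS = p_w/p_z = 12/342 = 2/57.
So (1/9)·z/w = 2/57, i.e. z = (6/19)·w.
Substitute into the budget 12·w + 342·z = 2280: 120·w = 2280, so w* = 19.
Then z* = (6/19)·19 = 6.

w* = 19, z* = 6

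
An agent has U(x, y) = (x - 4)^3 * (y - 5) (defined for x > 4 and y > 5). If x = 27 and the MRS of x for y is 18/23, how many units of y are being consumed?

MU_x = 3·(x−4)^2·(y−5), MU_y = (x−4)^3.
MRS = (3/1)·(y−5)/(x−4).
Substitute x = 27: MRS = (y − 5)/(23/3). Setting this equal to 18/23 gives y − 5 = (18/23)·(23/3) = 6, so y = 11.

y = 11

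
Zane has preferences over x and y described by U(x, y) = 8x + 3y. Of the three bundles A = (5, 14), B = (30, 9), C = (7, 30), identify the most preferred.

Evaluate utility at each bundle:
U(A) = 82.
U(B) = 267.
U(C) = 146.
Highest utility is B, so B ≻ C ≻ A.

Bundle B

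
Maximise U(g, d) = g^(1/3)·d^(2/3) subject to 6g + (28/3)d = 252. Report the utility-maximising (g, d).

g* = 14, d* = 18

MU_g = 1/3·g^(-2/3)·d^(2/3) and MU_d = 2/3·g^(1/3)·d^(-1/3).
MRS = MU_g/MU_d = (0.5)·d/g.
Tangency: set MRS = p_g/p_d = 6/(28/3) = 9/14.
So (0.5)·d/g = 9/14, i.e. d = (9/7)·g.
Substitute into the budget 6·g + (28/3)·d = 252: 18·g = 252, so g* = 14.
Then d* = (9/7)·14 = 18.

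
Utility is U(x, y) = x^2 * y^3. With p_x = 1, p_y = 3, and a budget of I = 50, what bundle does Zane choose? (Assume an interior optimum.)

x* = 20, y* = 10

MU_x = 2·x·y^3 and MU_y = 3·x^2·y^2.
MRS = MU_x/MU_y = (2/3)·y/x.
Tangency: set MRS = p_x/p_y = 1/3.
So (2/3)·y/x = 1/3, i.e. y = 0.5·x.
Substitute into the budget 1·x + 3·y = 50: 2.5·x = 50, so x* = 20.
Then y* = 0.5·20 = 10.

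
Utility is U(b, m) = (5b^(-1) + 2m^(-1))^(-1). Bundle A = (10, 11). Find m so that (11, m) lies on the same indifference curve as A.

m = 8.8

U depends on (b, m) only through S = 5b^(-1) + 2m^(-1), so equal utility means equal S. At (10, 11): S = 15/22.
With b = 11: 5·11^(-1) = 5/11, so 2m^(-1) = 15/22 − 5/11 = 5/22, i.e. m^(-1) = 5/44.
Hence m = 1/(5/44) = 8.8.
Check: U(11, 8.8) = 1.4667.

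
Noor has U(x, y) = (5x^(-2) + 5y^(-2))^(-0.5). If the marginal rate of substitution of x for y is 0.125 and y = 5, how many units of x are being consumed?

x = 10

For CES with ρ = -2, MRS = (y/x)^3.
Setting (5/x)^3 = 0.125 gives 5/x = 0.5 and x = 10.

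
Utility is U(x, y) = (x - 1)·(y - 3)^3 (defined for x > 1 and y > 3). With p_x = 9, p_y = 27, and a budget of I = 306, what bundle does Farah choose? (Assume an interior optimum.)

MU_x = (y−3)^3, MU_y = 3·(x−1)·(y−3)^2.
MRS = (1/3)·(y−3)/(x−1).
Tangency: set MRS = p_x/p_y = 9/27 = 1/3.
So (1/3)·(y − 3)/(x − 1) = 1/3, i.e. (y − 3) = (x − 1).
Rewrite the budget in excess-of-subsistence terms: 9·(x − 1) + 27·(y − 3) = 306 − 9·1 − 27·3 = 216.
Substituting, 36·(x − 1) = 216, so x − 1 = 6 and x* = 7.
Then y − 3 = 6, so y* = 9.

x* = 7, y* = 9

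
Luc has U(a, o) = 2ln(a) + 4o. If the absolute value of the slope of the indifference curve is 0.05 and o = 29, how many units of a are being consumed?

MU_a = 2/a, MU_o = 4.
MRS = 2/a ÷ 4.
MRS depends only on a: 0.5/a = 0.05 ⇒ a = 0.5/0.05 = 10.

a = 10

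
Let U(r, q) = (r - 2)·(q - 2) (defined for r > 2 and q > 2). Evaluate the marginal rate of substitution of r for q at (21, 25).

MRS = 23/19

MU_r = (q−2), MU_q = (r−2).
MRS = (q−2)/(r−2).
At (21, 25): MRS = 23/19.
That is, one extra unit of r is worth 23/19 units of q at the margin.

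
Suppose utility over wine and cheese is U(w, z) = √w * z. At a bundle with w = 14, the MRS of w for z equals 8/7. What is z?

MU_w = 0.5·w^(-0.5)·z and MU_z = √w.
MRS = MU_w/MU_z = (0.5)·z/w.
Substitute w = 14: MRS = z/28. Setting z/28 = 8/7 gives z = (8/7)·28 = 32.

z = 32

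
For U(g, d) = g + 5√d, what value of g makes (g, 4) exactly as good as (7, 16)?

g = 17

U(7, 16) = 27.
Set U(g, 4) = 27 and solve.
With d = 4: √4 = 2, so g = 27 − 5·2 = 17.
Check: U(17, 4) = 27.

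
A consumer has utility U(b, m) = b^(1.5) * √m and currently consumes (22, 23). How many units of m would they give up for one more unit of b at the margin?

MU_b = 1.5·√b·√m and MU_m = 0.5·b^(1.5)·m^(-0.5).
MRS = MU_b/MU_m = (3)·m/b.
At (22, 23): MRS = 69/22.
So at (22, 23) the consumer would give up 69/22 units of m for one more unit of b.

MRS = 69/22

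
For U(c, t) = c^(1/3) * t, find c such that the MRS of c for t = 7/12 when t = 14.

MU_c = 1/3·c^(-2/3)·t and MU_t = c^(1/3).
MRS = MU_c/MU_t = (1/3)·t/c.
Substitute t = 14: MRS = (14/3)/c. Setting (14/3)/c = 7/12 gives c = (14/3)/(7/12) = 8.

c = 8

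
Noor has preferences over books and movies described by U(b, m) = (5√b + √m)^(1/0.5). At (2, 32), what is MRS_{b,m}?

MRS = 20

For CES with ρ = 0.5, MRS = (5/1)·√(m/b).
At (2, 32): MRS = 20.
That is, one extra unit of b is worth 20 units of m at the margin.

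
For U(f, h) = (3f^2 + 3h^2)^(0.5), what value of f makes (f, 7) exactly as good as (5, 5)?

f = 1

U depends on (f, h) only through S = 3f^2 + 3h^2, so equal utility means equal S. At (5, 5): S = 150.
With h = 7: 3·7^2 = 147, so 3f^2 = 150 − 147 = 3, i.e. f^2 = 1.
Hence f = √1 = 1.
Check: U(1, 7) = 12.2474.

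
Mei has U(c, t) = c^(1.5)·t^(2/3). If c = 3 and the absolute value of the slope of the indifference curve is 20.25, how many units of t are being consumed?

t = 27

MU_c = 1.5·√c·t^(2/3) and MU_t = 2/3·c^(1.5)·t^(-1/3).
MRS = MU_c/MU_t = (2.25)·t/c.
Substitute c = 3: MRS = t/(4/3). Setting t/(4/3) = 20.25 gives t = 20.25·(4/3) = 27.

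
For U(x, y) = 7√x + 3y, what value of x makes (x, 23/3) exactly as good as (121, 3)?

U(121, 3) = 86.
Set U(x, 23/3) = 86 and solve.
With y = 23/3: 7√x = 86 − 3·23/3 = 63, so √x = 9 and x = 81.
Check: U(81, 23/3) = 86.

x = 81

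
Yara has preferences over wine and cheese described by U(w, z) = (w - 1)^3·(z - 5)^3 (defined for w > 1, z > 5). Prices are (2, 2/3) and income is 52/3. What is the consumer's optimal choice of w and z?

MU_w = 3·(w−1)^2·(z−5)^3, MU_z = 3·(w−1)^3·(z−5)^2.
MRS = (z−5)/(w−1).
Tangency: set MRS = p_w/p_z = 2/(2/3) = 3.
So (z − 5)/(w − 1) = 3, i.e. (z − 5) = 3·(w − 1).
Rewrite the budget in excess-of-subsistence terms: 2·(w − 1) + (2/3)·(z − 5) = 52/3 − 2·1 − (2/3)·5 = 12.
Substituting, 4·(w − 1) = 12, so w − 1 = 3 and w* = 4.
Then z − 5 = 3·3 = 9, so z* = 14.

w* = 4, z* = 14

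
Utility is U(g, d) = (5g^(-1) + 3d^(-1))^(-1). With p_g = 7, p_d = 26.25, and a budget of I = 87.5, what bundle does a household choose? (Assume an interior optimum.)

For CES with ρ = -1, MRS = (5/3)·(d/g)^2.
Tangency: set MRS = p_g/p_d = 7/26.25 = 4/15.
So (d/g)^2 = 4/25; taking the square root, d/g = 0.4, i.e. d = 0.4·g.
Substitute into the budget 7·g + 26.25·d = 87.5: 17.5·g = 87.5, so g* = 5 and d* = 0.4·5 = 2.

g* = 5, d* = 2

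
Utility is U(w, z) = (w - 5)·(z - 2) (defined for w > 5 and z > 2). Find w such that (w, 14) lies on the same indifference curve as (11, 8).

w = 8

U(11, 8) = 36.
Set U(w, 14) = 36 and solve.
With z = 14: (14 − 2) = 12, so (w − 5) = 36/12 = 3.
So w = 5 + 3 = 8.
Check: U(8, 14) = 36.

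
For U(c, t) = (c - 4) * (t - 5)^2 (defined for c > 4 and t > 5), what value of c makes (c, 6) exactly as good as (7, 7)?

c = 16

U(7, 7) = 12.
Set U(c, 6) = 12 and solve.
With t = 6: (6 − 5)^2 = 1, so (c − 4) = 12/1 = 12.
So c = 4 + 12 = 16.
Check: U(16, 6) = 12.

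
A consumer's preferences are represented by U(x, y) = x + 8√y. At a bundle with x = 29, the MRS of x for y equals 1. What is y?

MU_x = 1, MU_y = 8/(2√y).
MRS = 1 ÷ (8/(2√y)).
MRS depends only on y: 0.25·√y = 1 ⇒ √y = 1/0.25 = 4 ⇒ y = 16.

y = 16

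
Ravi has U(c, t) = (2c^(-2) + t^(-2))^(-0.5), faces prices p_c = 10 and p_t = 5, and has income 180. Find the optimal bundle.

c* = 12, t* = 12

For CES with ρ = -2, MRS = (2/1)·(t/c)^3.
Tangency: set MRS = p_c/p_t = 10/5 = 2.
So (t/c)^3 = 1; taking the cube root, t/c = 1, i.e. t = c.
Substitute into the budget 10·c + 5·t = 180: 15·c = 180, so c* = 12 and t* = 12.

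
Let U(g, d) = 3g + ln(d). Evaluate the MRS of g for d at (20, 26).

MRS = 78

MU_g = 3, MU_d = 1/d.
MRS = 3 ÷ (1/d).
At (20, 26): MRS = 78.
The indifference curve has slope −78 at this bundle.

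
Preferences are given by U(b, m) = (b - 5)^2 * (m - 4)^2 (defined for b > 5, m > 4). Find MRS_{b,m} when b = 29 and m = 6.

MRS = 1/12

MU_b = 2·(b−5)·(m−4)^2, MU_m = 2·(b−5)^2·(m−4).
MRS = (m−4)/(b−5).
At (29, 6): MRS = 1/12.
That is, one extra unit of b is worth 1/12 units of m at the margin.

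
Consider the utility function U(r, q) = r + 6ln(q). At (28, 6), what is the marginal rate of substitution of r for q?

MRS = 1

MU_r = 1, MU_q = 6/q.
MRS = 1 ÷ (6/q).
At (28, 6): MRS = 1.
The indifference curve has slope −1 at this bundle.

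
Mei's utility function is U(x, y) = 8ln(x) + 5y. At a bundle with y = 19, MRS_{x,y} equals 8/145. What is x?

MU_x = 8/x, MU_y = 5.
MRS = 8/x ÷ 5.
MRS depends only on x: 1.6/x = 8/145 ⇒ x = 1.6/(8/145) = 29.

x = 29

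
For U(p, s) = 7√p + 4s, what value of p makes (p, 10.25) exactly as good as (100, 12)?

U(100, 12) = 118.
Set U(p, 10.25) = 118 and solve.
With s = 10.25: 7√p = 118 − 4·10.25 = 77, so √p = 11 and p = 121.
Check: U(121, 10.25) = 118.

p = 121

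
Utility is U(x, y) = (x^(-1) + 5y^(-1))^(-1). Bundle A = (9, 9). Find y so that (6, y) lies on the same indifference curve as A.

U depends on (x, y) only through S = x^(-1) + 5y^(-1), so equal utility means equal S. At (9, 9): S = 2/3.
With x = 6: 6^(-1) = 1/6, so 5y^(-1) = 2/3 − 1/6 = 0.5, i.e. y^(-1) = 0.1.
Hence y = 1/0.1 = 10.
Check: U(6, 10) = 1.5.

y = 10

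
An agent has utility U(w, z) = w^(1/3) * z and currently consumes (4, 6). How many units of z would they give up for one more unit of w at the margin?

MU_w = 1/3·w^(-2/3)·z and MU_z = w^(1/3).
MRS = MU_w/MU_z = (1/3)·z/w.
At (4, 6): MRS = 0.5.
That is, one extra unit of w is worth 0.5 units of z at the margin.

MRS = 0.5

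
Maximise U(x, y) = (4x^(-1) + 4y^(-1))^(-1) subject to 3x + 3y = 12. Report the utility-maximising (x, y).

x* = 2, y* = 2

For CES with ρ = -1, MRS = (y/x)^2.
Tangency: set MRS = p_x/p_y = 3/3 = 1.
So (y/x)^2 = 1; taking the square root, y/x = 1, i.e. y = x.
Substitute into the budget 3·x + 3·y = 12: 6·x = 12, so x* = 2 and y* = 2.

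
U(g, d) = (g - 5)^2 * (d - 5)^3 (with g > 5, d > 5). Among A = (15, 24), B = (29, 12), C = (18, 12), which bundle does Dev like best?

Bundle A

Evaluate utility at each bundle:
U(A) = 685900.
U(B) = 197568.
U(C) = 57967.
Highest utility is A, so A ≻ B ≻ C.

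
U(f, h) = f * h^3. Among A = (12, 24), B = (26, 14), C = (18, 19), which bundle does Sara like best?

Bundle A

Evaluate utility at each bundle:
U(A) = 165888.
U(B) = 71344.
U(C) = 123462.
Highest utility is A, so A ≻ C ≻ B.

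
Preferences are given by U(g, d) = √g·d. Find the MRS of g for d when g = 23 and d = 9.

MU_g = 0.5·g^(-0.5)·d and MU_d = √g.
MRS = MU_g/MU_d = (0.5)·d/g.
At (23, 9): MRS = 9/46.
That is, one extra unit of g is worth 9/46 units of d at the margin.

MRS = 9/46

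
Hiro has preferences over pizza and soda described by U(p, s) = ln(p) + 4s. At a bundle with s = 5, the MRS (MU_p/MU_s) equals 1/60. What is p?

p = 15

MU_p = 1/p, MU_s = 4.
MRS = 1/p ÷ 4.
MRS depends only on p: 0.25/p = 1/60 ⇒ p = 0.25/(1/60) = 15.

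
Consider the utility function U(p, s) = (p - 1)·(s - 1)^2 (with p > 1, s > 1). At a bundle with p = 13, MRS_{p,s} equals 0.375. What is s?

s = 10

MU_p = (s−1)^2, MU_s = 2·(p−1)·(s−1).
MRS = (1/2)·(s−1)/(p−1).
Substitute p = 13: MRS = (s − 1)/24. Setting this equal to 0.375 gives s − 1 = 0.375·24 = 9, so s = 10.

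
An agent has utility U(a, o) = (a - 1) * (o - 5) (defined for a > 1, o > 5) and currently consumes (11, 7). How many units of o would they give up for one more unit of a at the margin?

MU_a = (o−5), MU_o = (a−1).
MRS = (o−5)/(a−1).
At (11, 7): MRS = 0.2.
So at (11, 7) the consumer would give up 0.2 units of o for one more unit of a.

MRS = 0.2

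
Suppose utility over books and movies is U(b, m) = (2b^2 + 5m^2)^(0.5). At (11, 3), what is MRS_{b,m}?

For CES with ρ = 2, MRS = (2/5)·(m/b)^(-1).
At (11, 3): MRS = 22/15.
That is, one extra unit of b is worth 22/15 units of m at the margin.

MRS = 22/15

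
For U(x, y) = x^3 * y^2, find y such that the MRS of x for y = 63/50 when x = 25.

MU_x = 3·x^2·y^2 and MU_y = 2·x^3·y.
MRS = MU_x/MU_y = (3/2)·y/x.
Substitute x = 25: MRS = y/(50/3). Setting y/(50/3) = 63/50 gives y = (63/50)·(50/3) = 21.

y = 21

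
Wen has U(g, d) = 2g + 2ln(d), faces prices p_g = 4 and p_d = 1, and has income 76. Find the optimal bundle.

MU_g = 2, MU_d = 2/d.
MRS = 2 ÷ (2/d).
Tangency: set MRS = p_g/p_d = 4/1 = 4.
MRS depends only on d: d = 4 ⇒ d* = 4.
From the budget, 4·g = 76 − 1·4 = 72, so g* = 18.

g* = 18, d* = 4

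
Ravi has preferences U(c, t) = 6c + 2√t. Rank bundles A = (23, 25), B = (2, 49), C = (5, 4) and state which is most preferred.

Evaluate utility at each bundle:
U(A) = 148.000.
U(B) = 26.000.
U(C) = 34.000.
Highest utility is A, so A ≻ C ≻ B.

Bundle A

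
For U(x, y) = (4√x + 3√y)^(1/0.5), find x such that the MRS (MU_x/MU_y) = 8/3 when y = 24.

For CES with ρ = 0.5, MRS = (4/3)·√(y/x).
Setting (4/3)·√(24/x) = 8/3 gives √(24/x) = 2, so 24/x = 4 and x = 6.

x = 6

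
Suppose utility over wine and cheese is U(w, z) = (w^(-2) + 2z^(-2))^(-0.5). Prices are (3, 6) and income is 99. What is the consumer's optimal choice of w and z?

For CES with ρ = -2, MRS = (1/2)·(z/w)^3.
Tangency: set MRS = p_w/p_z = 3/6 = 0.5.
So (z/w)^3 = 1; taking the cube root, z/w = 1, i.e. z = w.
Substitute into the budget 3·w + 6·z = 99: 9·w = 99, so w* = 11 and z* = 11.

w* = 11, z* = 11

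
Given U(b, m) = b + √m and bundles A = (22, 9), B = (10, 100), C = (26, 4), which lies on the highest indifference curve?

Evaluate utility at each bundle:
U(A) = 25.000.
U(B) = 20.000.
U(C) = 28.000.
Highest utility is C, so C ≻ A ≻ B.

Bundle C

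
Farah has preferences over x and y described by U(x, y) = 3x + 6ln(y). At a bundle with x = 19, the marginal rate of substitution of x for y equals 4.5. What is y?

MU_x = 3, MU_y = 6/y.
MRS = 3 ÷ (6/y).
MRS depends only on y: 0.5·y = 4.5 ⇒ y = 4.5/0.5 = 9.

y = 9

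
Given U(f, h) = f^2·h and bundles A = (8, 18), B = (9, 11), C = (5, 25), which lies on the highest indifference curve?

Bundle A

Evaluate utility at each bundle:
U(A) = 1152.
U(B) = 891.
U(C) = 625.
Highest utility is A, so A ≻ B ≻ C.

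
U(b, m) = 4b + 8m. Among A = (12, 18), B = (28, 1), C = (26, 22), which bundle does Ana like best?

Bundle C

Evaluate utility at each bundle:
U(A) = 192.
U(B) = 120.
U(C) = 280.
Highest utility is C, so C ≻ A ≻ B.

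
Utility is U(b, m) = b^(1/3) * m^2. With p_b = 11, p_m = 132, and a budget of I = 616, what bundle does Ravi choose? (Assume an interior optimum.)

MU_b = 1/3·b^(-2/3)·m^2 and MU_m = 2·b^(1/3)·m.
MRS = MU_b/MU_m = (1/6)·m/b.
Tangency: set MRS = p_b/p_m = 11/132 = 1/12.
So (1/6)·m/b = 1/12, i.e. m = 0.5·b.
Substitute into the budget 11·b + 132·m = 616: 77·b = 616, so b* = 8.
Then m* = 0.5·8 = 4.

b* = 8, m* = 4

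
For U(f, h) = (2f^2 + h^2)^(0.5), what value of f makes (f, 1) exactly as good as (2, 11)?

f = 8

U depends on (f, h) only through S = 2f^2 + h^2, so equal utility means equal S. At (2, 11): S = 129.
With h = 1: 1^2 = 1, so 2f^2 = 129 − 1 = 128, i.e. f^2 = 64.
Hence f = √64 = 8.
Check: U(8, 1) = 11.3578.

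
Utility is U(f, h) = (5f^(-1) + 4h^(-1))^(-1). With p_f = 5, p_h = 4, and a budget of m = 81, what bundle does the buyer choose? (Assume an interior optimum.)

f* = 9, h* = 9

For CES with ρ = -1, MRS = (5/4)·(h/f)^2.
Tangency: set MRS = p_f/p_h = 5/4 = 1.25.
So (h/f)^2 = 1; taking the square root, h/f = 1, i.e. h = f.
Substitute into the budget 5·f + 4·h = 81: 9·f = 81, so f* = 9 and h* = 9.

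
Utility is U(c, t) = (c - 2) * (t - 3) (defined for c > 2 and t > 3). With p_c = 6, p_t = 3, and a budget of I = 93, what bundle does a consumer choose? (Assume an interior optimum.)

MU_c = (t−3), MU_t = (c−2).
MRS = (t−3)/(c−2).
Tangency: set MRS = p_c/p_t = 6/3 = 2.
So (t − 3)/(c − 2) = 2, i.e. (t − 3) = 2·(c − 2).
Rewrite the budget in excess-of-subsistence terms: 6·(c − 2) + 3·(t − 3) = 93 − 6·2 − 3·3 = 72.
Substituting, 12·(c − 2) = 72, so c − 2 = 6 and c* = 8.
Then t − 3 = 2·6 = 12, so t* = 15.

c* = 8, t* = 15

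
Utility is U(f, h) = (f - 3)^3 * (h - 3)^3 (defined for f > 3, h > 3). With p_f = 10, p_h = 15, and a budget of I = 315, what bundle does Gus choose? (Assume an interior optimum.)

f* = 15, h* = 11

MU_f = 3·(f−3)^2·(h−3)^3, MU_h = 3·(f−3)^3·(h−3)^2.
MRS = (h−3)/(f−3).
Tangency: set MRS = p_f/p_h = 10/15 = 2/3.
So (h − 3)/(f − 3) = 2/3, i.e. (h − 3) = (2/3)·(f − 3).
Rewrite the budget in excess-of-subsistence terms: 10·(f − 3) + 15·(h − 3) = 315 − 10·3 − 15·3 = 240.
Substituting, 20·(f − 3) = 240, so f − 3 = 12 and f* = 15.
Then h − 3 = (2/3)·12 = 8, so h* = 11.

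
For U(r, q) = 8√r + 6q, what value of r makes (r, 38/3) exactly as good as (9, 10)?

U(9, 10) = 84.
Set U(r, 38/3) = 84 and solve.
With q = 38/3: 8√r = 84 − 6·38/3 = 8, so √r = 1 and r = 1.
Check: U(1, 38/3) = 84.

r = 1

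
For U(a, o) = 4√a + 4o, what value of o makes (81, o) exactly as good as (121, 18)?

U(121, 18) = 116.
Set U(81, o) = 116 and solve.
With a = 81: √81 = 9, so 4o = 116 − 4·9 = 80 and o = 20.
Check: U(81, 20) = 116.

o = 20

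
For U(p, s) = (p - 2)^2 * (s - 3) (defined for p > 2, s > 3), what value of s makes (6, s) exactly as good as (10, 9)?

s = 27

U(10, 9) = 384.
Set U(6, s) = 384 and solve.
With p = 6: (6 − 2)^2 = 16, so (s − 3) = 384/16 = 24.
So s = 3 + 24 = 27.
Check: U(6, 27) = 384.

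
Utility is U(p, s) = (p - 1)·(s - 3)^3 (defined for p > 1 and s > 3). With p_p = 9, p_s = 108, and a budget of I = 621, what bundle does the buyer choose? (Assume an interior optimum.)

MU_p = (s−3)^3, MU_s = 3·(p−1)·(s−3)^2.
MRS = (1/3)·(s−3)/(p−1).
Tangency: set MRS = p_p/p_s = 9/108 = 1/12.
So (1/3)·(s − 3)/(p − 1) = 1/12, i.e. (s − 3) = 0.25·(p − 1).
Rewrite the budget in excess-of-subsistence terms: 9·(p − 1) + 108·(s − 3) = 621 − 9·1 − 108·3 = 288.
Substituting, 36·(p − 1) = 288, so p − 1 = 8 and p* = 9.
Then s − 3 = 0.25·8 = 2, so s* = 5.

p* = 9, s* = 5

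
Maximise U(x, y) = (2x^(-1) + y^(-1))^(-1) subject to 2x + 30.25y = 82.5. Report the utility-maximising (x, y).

x* = 11, y* = 2

For CES with ρ = -1, MRS = (2/1)·(y/x)^2.
Tangency: set MRS = p_x/p_y = 2/30.25 = 8/121.
So (y/x)^2 = 4/121; taking the square root, y/x = 2/11, i.e. y = (2/11)·x.
Substitute into the budget 2·x + 30.25·y = 82.5: 7.5·x = 82.5, so x* = 11 and y* = (2/11)·11 = 2.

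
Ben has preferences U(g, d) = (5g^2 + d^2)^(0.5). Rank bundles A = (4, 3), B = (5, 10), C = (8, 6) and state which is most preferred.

Evaluate utility at each bundle:
U(A) = 9.434.
U(B) = 15.000.
U(C) = 18.868.
Highest utility is C, so C ≻ B ≻ A.

Bundle C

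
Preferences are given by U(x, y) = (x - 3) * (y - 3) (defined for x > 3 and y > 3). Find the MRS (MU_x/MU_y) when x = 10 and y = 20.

MRS = 17/7

MU_x = (y−3), MU_y = (x−3).
MRS = (y−3)/(x−3).
At (10, 20): MRS = 17/7.
That is, one extra unit of x is worth 17/7 units of y at the margin.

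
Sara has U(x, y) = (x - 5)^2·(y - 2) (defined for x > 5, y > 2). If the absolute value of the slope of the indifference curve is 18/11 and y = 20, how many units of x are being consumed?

x = 27

MU_x = 2·(x−5)·(y−2), MU_y = (x−5)^2.
MRS = (2/1)·(y−2)/(x−5).
Substitute y = 20: MRS = 36/(x − 5). Setting this equal to 18/11 gives x − 5 = 36/(18/11) = 22, so x = 27.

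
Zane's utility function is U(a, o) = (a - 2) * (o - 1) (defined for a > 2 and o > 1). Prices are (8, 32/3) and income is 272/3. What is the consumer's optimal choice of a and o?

MU_a = (o−1), MU_o = (a−2).
MRS = (o−1)/(a−2).
Tangency: set MRS = p_a/p_o = 8/(32/3) = 0.75.
So (o − 1)/(a − 2) = 0.75, i.e. (o − 1) = 0.75·(a − 2).
Rewrite the budget in excess-of-subsistence terms: 8·(a − 2) + (32/3)·(o − 1) = 272/3 − 8·2 − (32/3)·1 = 64.
Substituting, 16·(a − 2) = 64, so a − 2 = 4 and a* = 6.
Then o − 1 = 0.75·4 = 3, so o* = 4.

a* = 6, o* = 4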